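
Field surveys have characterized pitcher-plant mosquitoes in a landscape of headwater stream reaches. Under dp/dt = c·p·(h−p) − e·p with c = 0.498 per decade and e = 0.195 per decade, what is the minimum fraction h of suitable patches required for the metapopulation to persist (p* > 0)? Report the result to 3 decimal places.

0.392

p* = h − e/c is positive only when h > e/c.
h_min = e/c = 0.195/0.498 = 0.3916.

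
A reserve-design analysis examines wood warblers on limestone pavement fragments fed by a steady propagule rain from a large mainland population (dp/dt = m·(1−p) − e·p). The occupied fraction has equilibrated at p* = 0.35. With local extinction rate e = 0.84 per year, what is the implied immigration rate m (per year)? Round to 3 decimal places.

At equilibrium m(1−p*) = e·p*, so m = e·p*/(1−p*).
m = 0.84 × 0.35 / 0.6500 = 0.2940/0.6500 = 0.4523.

0.452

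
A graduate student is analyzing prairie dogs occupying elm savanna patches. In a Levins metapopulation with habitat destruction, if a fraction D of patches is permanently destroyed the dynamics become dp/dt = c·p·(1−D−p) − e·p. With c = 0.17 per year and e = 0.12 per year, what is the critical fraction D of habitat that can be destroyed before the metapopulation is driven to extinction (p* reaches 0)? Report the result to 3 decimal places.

0.294

The nontrivial equilibrium is p* = (1−D) − e/c; extinction occurs when this hits zero.
So D_crit = 1 − e/c = 1 − 0.12/0.17 = 1 − 0.7059 = 0.2941.
Note this equals the original equilibrium occupancy — the Levins extinction-debt result.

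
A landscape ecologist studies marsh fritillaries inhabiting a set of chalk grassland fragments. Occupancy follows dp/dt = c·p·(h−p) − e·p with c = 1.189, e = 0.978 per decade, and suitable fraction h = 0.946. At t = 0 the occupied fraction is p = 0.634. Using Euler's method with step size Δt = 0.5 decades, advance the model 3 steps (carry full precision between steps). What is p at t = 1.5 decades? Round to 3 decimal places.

0.308

Update rule: p ← p + [c·p·(h−p) − e·p]·Δt with Δt = 0.5.
step 1: Δp = -0.19243, p = 0.44157
step 2: Δp = -0.08351, p = 0.35806
step 3: Δp = -0.04994, p = 0.30812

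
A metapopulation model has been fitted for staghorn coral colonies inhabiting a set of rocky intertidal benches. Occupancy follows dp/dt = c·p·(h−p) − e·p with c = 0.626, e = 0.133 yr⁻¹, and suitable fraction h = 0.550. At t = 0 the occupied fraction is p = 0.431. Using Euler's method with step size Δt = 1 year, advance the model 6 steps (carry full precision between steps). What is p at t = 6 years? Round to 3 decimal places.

Update rule: p ← p + [c·p·(h−p) − e·p]·Δt with Δt = 1.
  1  |  dp/dt·Δt = -0.025216  |  p_1 = 0.405784
  2  |  dp/dt·Δt = -0.017335  |  p_2 = 0.388449
  3  |  dp/dt·Δt = -0.012379  |  p_3 = 0.376069
  4  |  dp/dt·Δt = -0.009071  |  p_4 = 0.366999
  5  |  dp/dt·Δt = -0.006768  |  p_5 = 0.360231
  6  |  dp/dt·Δt = -0.005117  |  p_6 = 0.355114

0.355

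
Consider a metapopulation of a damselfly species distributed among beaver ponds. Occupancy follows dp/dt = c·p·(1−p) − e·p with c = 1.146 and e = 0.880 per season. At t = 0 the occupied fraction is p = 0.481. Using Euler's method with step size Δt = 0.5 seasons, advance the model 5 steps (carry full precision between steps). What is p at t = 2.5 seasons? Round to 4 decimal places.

Update rule: p ← p + [c·p·(1−p) − e·p]·Δt with Δt = 0.5.
t = 0.5: p = 0.48100 + (-0.06860) = 0.41240
t = 1: p = 0.41240 + (-0.04260) = 0.36980
t = 1.5: p = 0.36980 + (-0.02918) = 0.34062
t = 2: p = 0.34062 + (-0.02118) = 0.31944
t = 2.5: p = 0.31944 + (-0.01599) = 0.30346

0.3035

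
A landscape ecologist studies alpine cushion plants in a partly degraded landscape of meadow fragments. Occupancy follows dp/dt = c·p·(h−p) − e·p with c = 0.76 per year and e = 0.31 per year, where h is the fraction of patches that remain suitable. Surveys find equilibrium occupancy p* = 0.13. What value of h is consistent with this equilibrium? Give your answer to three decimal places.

At equilibrium c(h−p*) = e, so h = p* + e/c.
h = 0.13 + 0.31/0.76 = 0.13 + 0.4079 = 0.5379.

0.538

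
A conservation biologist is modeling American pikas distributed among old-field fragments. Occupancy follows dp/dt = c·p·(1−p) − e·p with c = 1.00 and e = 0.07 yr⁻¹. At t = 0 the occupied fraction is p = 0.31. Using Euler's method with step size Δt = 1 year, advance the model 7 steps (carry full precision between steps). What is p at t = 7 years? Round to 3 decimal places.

Update rule: p ← p + [c·p·(1−p) − e·p]·Δt with Δt = 1.
t = 1: p = 0.31000 + (+0.19220) = 0.50220
t = 2: p = 0.50220 + (+0.21484) = 0.71704
t = 3: p = 0.71704 + (+0.15270) = 0.86974
t = 4: p = 0.86974 + (+0.05241) = 0.92215
t = 5: p = 0.92215 + (+0.00724) = 0.92939
t = 6: p = 0.92939 + (+0.00057) = 0.92996
t = 7: p = 0.92996 + (+0.00004) = 0.93000

0.930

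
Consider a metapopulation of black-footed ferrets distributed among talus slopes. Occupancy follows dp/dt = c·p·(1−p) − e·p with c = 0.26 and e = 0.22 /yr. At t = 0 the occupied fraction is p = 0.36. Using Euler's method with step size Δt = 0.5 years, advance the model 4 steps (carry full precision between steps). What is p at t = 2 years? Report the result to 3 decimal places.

0.325

Update rule: p ← p + [c·p·(1−p) − e·p]·Δt with Δt = 0.5.
t = 0.5: p = 0.36000 + (-0.00965) = 0.35035
t = 1: p = 0.35035 + (-0.00895) = 0.34140
t = 1.5: p = 0.34140 + (-0.00832) = 0.33308
t = 2: p = 0.33308 + (-0.00776) = 0.32532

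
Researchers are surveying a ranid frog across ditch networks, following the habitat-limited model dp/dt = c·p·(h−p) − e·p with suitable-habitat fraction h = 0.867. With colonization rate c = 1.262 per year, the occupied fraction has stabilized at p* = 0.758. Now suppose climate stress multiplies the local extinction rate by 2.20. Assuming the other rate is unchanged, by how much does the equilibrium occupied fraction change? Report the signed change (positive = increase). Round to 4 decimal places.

-0.1308

Balance c(h−p*) = e gives e = 1.262×(0.867 − 0.75800) = 0.13756.
New p* = 0.867 − e/c = 0.867 − 0.30263/1.26200 = 0.62720.
Δp* = 0.62720 − 0.75800 = -0.13080.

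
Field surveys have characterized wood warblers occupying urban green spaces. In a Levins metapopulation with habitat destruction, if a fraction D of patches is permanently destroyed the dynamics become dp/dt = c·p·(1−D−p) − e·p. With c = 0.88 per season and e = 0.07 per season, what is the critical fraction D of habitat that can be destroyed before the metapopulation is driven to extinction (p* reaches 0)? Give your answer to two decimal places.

0.92

The nontrivial equilibrium is p* = (1−D) − e/c; extinction occurs when this hits zero.
So D_crit = 1 − e/c = 1 − 0.07/0.88 = 1 − 0.0795 = 0.9205.
Note this equals the original equilibrium occupancy — the Levins extinction-debt result.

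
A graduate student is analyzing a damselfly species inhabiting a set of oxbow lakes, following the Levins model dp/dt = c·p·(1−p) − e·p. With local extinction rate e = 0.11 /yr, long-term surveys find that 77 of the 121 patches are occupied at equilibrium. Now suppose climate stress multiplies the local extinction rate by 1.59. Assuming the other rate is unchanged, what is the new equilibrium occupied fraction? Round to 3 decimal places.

0.422

Observed p* = 77/121 = 0.63636.
Balance c(1−p*) = e gives c = e/(1 − 0.63636) = 0.11/0.36364 = 0.30250.
New p* = 1 − e/c = 1 − 0.17490/0.30250 = 0.42182.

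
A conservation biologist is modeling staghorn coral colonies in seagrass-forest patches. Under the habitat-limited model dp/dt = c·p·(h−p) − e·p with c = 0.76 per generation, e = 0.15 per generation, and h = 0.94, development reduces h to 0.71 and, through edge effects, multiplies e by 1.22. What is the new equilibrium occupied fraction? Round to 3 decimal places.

Before: p* = h − e/c = 0.94 − 0.15/0.76 = 0.94 − 0.1974 = 0.7426.
After: c = 0.76, e = 0.183, h = 0.71; p* = 0.71 − 0.183/0.76 = 0.4692.

0.469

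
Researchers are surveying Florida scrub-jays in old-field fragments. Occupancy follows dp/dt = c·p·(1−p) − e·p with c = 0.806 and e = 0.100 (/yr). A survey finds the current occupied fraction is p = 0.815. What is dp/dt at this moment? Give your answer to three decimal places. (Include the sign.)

0.040

Colonization term: c·p·(1−p) = 0.806×0.815×0.1850 = 0.12152.
Extinction term: e·p = 0.08150.
dp/dt = 0.12152 − 0.08150 = 0.04002.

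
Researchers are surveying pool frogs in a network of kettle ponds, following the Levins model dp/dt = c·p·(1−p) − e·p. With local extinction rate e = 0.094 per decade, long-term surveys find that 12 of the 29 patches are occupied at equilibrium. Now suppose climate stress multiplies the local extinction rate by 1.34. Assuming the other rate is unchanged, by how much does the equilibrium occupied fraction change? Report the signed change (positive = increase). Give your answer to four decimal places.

Observed p* = 12/29 = 0.41379.
Balance c(1−p*) = e gives c = e/(1 − 0.41379) = 0.094/0.58621 = 0.16035.
New p* = 1 − e/c = 1 − 0.12596/0.16035 = 0.21447.
Δp* = 0.21447 − 0.41379 = -0.19932.

-0.1993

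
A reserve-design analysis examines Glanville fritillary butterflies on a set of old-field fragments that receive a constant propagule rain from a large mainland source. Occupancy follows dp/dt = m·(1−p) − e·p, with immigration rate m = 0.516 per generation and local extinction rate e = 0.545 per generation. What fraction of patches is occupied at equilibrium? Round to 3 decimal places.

0.486

At equilibrium the propagule rain into empty patches balances local extinction: m(1−p*) = e·p*.
p* = m/(m+e) = 0.516/(0.516+0.545) = 0.516/1.0610 = 0.4863.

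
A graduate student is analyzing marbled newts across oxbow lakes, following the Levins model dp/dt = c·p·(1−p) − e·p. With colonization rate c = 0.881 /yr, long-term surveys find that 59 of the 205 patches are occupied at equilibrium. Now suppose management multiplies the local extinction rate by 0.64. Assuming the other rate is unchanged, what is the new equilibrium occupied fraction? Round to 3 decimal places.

Observed p* = 59/205 = 0.28780.
Balance c(1−p*) = e gives e = 0.881×(1 − 0.28780) = 0.62745.
New p* = 1 − e/c = 1 − 0.40157/0.88100 = 0.54419.

0.544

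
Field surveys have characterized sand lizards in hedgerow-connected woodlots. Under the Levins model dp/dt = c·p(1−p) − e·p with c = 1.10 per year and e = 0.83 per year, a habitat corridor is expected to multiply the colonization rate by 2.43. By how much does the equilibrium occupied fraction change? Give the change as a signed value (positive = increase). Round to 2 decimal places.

0.44

Before: p* = 1 − 0.83/1.10 = 0.2455.
After the change, c = 2.673, e = 0.83, so p* = 1 − 0.83/2.673 = 0.6895.
Δp* = 0.6895 − 0.2455 = +0.4440.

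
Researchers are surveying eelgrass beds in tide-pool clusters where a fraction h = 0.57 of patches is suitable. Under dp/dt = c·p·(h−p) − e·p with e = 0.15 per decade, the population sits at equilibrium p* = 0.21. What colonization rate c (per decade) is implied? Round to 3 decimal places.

0.417

At equilibrium c(h−p*) = e, so c = e/(h−p*).
c = 0.15/(0.57 − 0.21) = 0.15/0.3600 = 0.4167.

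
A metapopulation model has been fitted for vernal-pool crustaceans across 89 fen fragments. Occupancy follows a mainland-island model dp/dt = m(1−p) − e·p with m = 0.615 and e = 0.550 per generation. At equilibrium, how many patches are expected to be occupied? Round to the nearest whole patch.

p* = m/(m+e) = 0.615/1.1650 = 0.5279.
Expected occupied patches = N × p* = 89 × 0.5279 = 46.98 ≈ 47.

47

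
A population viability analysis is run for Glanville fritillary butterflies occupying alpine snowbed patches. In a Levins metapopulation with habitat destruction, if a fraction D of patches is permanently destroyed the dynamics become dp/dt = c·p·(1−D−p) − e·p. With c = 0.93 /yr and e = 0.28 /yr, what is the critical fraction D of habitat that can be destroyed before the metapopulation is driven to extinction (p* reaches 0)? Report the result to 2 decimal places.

0.70

The nontrivial equilibrium is p* = (1−D) − e/c; extinction occurs when this hits zero.
So D_crit = 1 − e/c = 1 − 0.28/0.93 = 1 − 0.3011 = 0.6989.
Note this equals the original equilibrium occupancy — the Levins extinction-debt result.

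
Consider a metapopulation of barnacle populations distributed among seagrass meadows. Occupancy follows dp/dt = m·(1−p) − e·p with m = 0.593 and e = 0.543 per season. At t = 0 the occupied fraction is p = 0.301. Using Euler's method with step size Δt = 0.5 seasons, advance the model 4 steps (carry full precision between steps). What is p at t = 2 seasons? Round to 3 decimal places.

Update rule: p ← p + [m·(1−p) − e·p]·Δt with Δt = 0.5.
step 1: Δp = +0.12553, p = 0.42653
step 2: Δp = +0.05423, p = 0.48076
step 3: Δp = +0.02343, p = 0.50419
step 4: Δp = +0.01012, p = 0.51431

0.514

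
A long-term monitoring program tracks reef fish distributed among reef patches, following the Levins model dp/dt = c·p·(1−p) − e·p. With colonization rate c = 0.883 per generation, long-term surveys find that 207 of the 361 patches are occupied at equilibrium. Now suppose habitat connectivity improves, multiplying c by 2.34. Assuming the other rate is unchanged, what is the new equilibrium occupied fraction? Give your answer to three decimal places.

Observed p* = 207/361 = 0.57341.
Balance c(1−p*) = e gives e = 0.883×(1 − 0.57341) = 0.37668.
New p* = 1 − e/c = 1 − 0.37668/2.06622 = 0.81770.

0.818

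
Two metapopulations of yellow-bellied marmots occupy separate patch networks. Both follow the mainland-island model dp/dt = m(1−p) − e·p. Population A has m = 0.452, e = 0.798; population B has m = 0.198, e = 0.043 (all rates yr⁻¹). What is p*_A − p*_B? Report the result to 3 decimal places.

A: p*_A = m/(m+e) = 0.452/1.2500 = 0.3616.
B: p*_B = 0.198/0.2410 = 0.8216.
p*_A − p*_B = 0.3616 − 0.8216 = -0.4600.

-0.460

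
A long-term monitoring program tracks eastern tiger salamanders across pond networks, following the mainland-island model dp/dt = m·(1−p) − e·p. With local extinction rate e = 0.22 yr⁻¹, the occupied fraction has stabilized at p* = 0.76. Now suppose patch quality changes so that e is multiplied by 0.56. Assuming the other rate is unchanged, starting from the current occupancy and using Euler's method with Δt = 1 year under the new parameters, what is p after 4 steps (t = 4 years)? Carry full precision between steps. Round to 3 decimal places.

Balance m(1−p*) = e·p* gives m = e·p*/(1−p*) = 0.22×0.76000/0.24000 = 0.69667.
Starting from p₀ = 0.76000; update p ← p + (dp/dt)·Δt with the new parameters.
  1  |  dp/dt·Δt = +0.073568  |  p_1 = 0.833568
  2  |  dp/dt·Δt = +0.013252  |  p_2 = 0.846820
  3  |  dp/dt·Δt = +0.002387  |  p_3 = 0.849207
  4  |  dp/dt·Δt = +0.000430  |  p_4 = 0.849637

0.850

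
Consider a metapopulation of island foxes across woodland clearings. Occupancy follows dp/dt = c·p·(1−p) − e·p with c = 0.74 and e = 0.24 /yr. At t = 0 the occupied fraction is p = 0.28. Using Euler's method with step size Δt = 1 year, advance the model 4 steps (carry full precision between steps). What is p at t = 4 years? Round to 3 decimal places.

Update rule: p ← p + [c·p·(1−p) − e·p]·Δt with Δt = 1.
t = 1: p = 0.28000 + (+0.08198) = 0.36198
t = 2: p = 0.36198 + (+0.08403) = 0.44601
t = 3: p = 0.44601 + (+0.07580) = 0.52181
t = 4: p = 0.52181 + (+0.05941) = 0.58123

0.581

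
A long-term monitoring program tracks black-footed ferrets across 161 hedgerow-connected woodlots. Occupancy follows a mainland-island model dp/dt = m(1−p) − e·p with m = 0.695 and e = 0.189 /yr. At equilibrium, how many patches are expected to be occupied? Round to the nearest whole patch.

p* = m/(m+e) = 0.695/0.8840 = 0.7862.
Expected occupied patches = N × p* = 161 × 0.7862 = 126.58 ≈ 127.

127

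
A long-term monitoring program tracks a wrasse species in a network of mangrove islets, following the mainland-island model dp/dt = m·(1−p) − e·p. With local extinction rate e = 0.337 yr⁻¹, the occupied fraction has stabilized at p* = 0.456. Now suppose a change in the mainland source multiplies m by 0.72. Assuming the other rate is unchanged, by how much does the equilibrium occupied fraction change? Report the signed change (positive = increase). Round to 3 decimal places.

-0.080

Balance m(1−p*) = e·p* gives m = e·p*/(1−p*) = 0.337×0.45600/0.54400 = 0.28249.
New p* = m/(m+e) = 0.20339/(0.20339+0.33700) = 0.37638.
Δp* = 0.37638 − 0.45600 = -0.07962.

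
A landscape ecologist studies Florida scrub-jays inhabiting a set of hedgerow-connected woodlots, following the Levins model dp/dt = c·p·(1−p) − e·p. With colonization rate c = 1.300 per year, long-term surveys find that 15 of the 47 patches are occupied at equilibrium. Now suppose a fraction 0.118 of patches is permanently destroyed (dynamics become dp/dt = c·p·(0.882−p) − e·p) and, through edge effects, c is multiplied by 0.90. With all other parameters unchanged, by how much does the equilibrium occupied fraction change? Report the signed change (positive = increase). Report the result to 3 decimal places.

Observed p* = 15/47 = 0.31915.
Balance c(1−p*) = e gives e = 1.300×(1 − 0.31915) = 0.88510.
New p* = 0.882 − e/c = 0.882 − 0.88510/1.17000 = 0.12550.
Δp* = 0.12550 − 0.31915 = -0.19365.

-0.194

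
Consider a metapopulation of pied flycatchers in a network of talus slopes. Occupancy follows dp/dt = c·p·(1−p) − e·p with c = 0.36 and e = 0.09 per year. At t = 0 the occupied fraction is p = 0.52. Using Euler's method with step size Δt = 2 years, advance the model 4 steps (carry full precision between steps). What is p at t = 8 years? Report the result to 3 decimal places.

0.729

Update rule: p ← p + [c·p·(1−p) − e·p]·Δt with Δt = 2.
step 1: Δp = +0.08611, p = 0.60611
step 2: Δp = +0.06279, p = 0.66890
step 3: Δp = +0.03906, p = 0.70796
step 4: Δp = +0.02143, p = 0.72939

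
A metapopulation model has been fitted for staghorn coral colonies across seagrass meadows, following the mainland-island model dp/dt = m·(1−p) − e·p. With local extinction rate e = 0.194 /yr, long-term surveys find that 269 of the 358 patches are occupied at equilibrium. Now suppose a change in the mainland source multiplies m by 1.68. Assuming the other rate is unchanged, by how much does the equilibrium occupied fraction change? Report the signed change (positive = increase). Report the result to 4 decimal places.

0.0841

Observed p* = 269/358 = 0.75140.
Balance m(1−p*) = e·p* gives m = e·p*/(1−p*) = 0.194×0.75140/0.24860 = 0.58637.
New p* = m/(m+e) = 0.98510/(0.98510+0.19400) = 0.83547.
Δp* = 0.83547 − 0.75140 = +0.08407.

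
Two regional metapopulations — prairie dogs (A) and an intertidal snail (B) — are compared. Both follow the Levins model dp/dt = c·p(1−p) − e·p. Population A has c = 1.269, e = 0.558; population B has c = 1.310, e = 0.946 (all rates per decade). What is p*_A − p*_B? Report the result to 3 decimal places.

A: p*_A = 1 − 0.558/1.269 = 0.5603.
B: p*_B = 1 − 0.946/1.310 = 0.2779.
p*_A − p*_B = 0.5603 − 0.2779 = 0.2824.

0.282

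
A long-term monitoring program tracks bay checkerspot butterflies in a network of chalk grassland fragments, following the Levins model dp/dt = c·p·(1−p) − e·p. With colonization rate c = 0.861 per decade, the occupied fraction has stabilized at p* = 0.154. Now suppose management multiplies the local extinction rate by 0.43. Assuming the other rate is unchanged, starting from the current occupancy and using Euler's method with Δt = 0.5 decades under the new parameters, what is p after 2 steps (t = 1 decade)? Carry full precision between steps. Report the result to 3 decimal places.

0.222

Balance c(1−p*) = e gives e = 0.861×(1 − 0.15400) = 0.72841.
Starting from p₀ = 0.15400; update p ← p + (dp/dt)·Δt with the new parameters.
t = 0.5: p = 0.15400 + (+0.03197) = 0.18597
t = 1: p = 0.18597 + (+0.03605) = 0.22202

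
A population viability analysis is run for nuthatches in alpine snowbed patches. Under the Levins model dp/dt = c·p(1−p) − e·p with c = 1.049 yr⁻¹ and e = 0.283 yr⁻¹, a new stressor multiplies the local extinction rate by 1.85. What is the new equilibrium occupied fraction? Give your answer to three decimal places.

0.501

Before: p* = 1 − 0.283/1.049 = 0.7302.
After the change, c = 1.049, e = 0.52355, so p* = 1 − 0.52355/1.049 = 0.5009.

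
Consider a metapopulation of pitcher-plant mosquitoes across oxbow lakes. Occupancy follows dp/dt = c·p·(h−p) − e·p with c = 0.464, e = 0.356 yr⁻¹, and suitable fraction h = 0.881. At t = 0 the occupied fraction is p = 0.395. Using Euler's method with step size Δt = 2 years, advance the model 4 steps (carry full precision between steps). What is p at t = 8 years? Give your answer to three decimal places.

Update rule: p ← p + [c·p·(h−p) − e·p]·Δt with Δt = 2.
  1  |  dp/dt·Δt = -0.103092  |  p_1 = 0.291908
  2  |  dp/dt·Δt = -0.048259  |  p_2 = 0.243649
  3  |  dp/dt·Δt = -0.029369  |  p_3 = 0.214280
  4  |  dp/dt·Δt = -0.019989  |  p_4 = 0.194291

0.194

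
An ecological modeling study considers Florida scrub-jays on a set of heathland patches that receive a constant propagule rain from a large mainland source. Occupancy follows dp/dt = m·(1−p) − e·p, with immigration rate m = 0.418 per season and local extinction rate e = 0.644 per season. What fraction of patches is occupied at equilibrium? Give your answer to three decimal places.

Setting dp/dt = 0: m − m·p* = e·p*, so m = (m+e)·p*.
p* = m/(m+e) = 0.418/(0.418+0.644) = 0.418/1.0620 = 0.3936.

0.394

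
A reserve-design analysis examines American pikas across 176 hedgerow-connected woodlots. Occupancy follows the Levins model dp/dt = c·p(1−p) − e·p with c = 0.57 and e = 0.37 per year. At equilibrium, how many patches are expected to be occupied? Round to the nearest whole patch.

62

p* = 1 − e/c = 1 − 0.37/0.57 = 0.3509.
Expected occupied patches = N × p* = 176 × 0.3509 = 61.75 ≈ 62.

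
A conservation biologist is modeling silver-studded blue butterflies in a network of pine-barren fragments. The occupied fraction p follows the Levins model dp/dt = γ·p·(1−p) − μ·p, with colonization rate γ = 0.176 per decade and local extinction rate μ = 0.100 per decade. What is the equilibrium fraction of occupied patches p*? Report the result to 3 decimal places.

At equilibrium, colonization balances extinction: γ·p*·(1−p*) = μ·p*.
So p* = 1 − μ/γ = 1 − 0.100/0.176 = 1 − 0.5682 = 0.4318.

0.432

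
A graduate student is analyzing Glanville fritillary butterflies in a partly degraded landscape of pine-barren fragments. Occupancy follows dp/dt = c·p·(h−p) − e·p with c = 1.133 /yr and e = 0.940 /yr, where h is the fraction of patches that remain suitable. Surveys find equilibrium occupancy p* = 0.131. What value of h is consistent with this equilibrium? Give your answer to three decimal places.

0.961

At equilibrium c(h−p*) = e, so h = p* + e/c.
h = 0.131 + 0.940/1.133 = 0.131 + 0.8297 = 0.9607.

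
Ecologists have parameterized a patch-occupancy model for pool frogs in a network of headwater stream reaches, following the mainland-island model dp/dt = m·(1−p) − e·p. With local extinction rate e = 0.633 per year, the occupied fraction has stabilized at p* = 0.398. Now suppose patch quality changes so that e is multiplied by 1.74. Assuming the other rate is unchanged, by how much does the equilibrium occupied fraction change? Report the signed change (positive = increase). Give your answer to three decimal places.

Balance m(1−p*) = e·p* gives m = e·p*/(1−p*) = 0.633×0.39800/0.60200 = 0.41850.
New p* = m/(m+e) = 0.41850/(0.41850+1.10142) = 0.27534.
Δp* = 0.27534 − 0.39800 = -0.12266.

-0.123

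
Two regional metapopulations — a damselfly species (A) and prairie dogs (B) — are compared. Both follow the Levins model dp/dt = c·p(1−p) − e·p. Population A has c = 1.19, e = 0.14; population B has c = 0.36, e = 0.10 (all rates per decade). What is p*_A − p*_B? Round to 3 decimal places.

0.160

A: p*_A = 1 − 0.14/1.19 = 0.8824.
B: p*_B = 1 − 0.10/0.36 = 0.7222.
p*_A − p*_B = 0.8824 − 0.7222 = 0.1601.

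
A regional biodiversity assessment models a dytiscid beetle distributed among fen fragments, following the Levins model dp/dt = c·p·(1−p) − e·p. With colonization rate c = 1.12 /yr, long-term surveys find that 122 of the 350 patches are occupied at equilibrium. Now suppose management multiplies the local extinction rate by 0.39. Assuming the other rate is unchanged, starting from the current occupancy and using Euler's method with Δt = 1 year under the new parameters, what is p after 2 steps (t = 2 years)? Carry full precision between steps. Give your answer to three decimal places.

Observed p* = 122/350 = 0.34857.
Balance c(1−p*) = e gives e = 1.12×(1 − 0.34857) = 0.72960.
Starting from p₀ = 0.34857; update p ← p + (dp/dt)·Δt with the new parameters.
t = 1: p = 0.34857 + (+0.15513) = 0.50371
t = 2: p = 0.50371 + (+0.13666) = 0.64036

0.640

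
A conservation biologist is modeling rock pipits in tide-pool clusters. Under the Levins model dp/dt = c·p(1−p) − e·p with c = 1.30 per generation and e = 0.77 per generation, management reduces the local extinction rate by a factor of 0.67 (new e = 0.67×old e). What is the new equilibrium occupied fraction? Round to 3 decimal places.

0.603

Before: p* = 1 − 0.77/1.30 = 0.4077.
After the change, c = 1.3, e = 0.5159, so p* = 1 − 0.5159/1.3 = 0.6032.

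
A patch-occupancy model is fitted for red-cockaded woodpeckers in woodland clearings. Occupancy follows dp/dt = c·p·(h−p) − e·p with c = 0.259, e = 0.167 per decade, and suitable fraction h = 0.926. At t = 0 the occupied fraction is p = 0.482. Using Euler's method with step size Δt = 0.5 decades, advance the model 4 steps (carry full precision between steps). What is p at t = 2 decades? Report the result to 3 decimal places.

Update rule: p ← p + [c·p·(h−p) − e·p]·Δt with Δt = 0.5.
p: 0.48200 → 0.46947  (Δp = -0.01253)
p: 0.46947 → 0.45802  (Δp = -0.01145)
p: 0.45802 → 0.44753  (Δp = -0.01049)
p: 0.44753 → 0.43790  (Δp = -0.00964)

0.438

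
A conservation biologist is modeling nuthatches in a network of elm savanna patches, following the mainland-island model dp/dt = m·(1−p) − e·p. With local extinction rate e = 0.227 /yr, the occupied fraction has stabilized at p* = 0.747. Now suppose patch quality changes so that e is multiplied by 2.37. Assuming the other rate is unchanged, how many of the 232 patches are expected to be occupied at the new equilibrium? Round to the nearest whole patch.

Balance m(1−p*) = e·p* gives m = e·p*/(1−p*) = 0.227×0.74700/0.25300 = 0.67023.
New p* = m/(m+e) = 0.67023/(0.67023+0.53799) = 0.55473.
Expected occupied = 232 × 0.55473 = 128.70 ≈ 129.

129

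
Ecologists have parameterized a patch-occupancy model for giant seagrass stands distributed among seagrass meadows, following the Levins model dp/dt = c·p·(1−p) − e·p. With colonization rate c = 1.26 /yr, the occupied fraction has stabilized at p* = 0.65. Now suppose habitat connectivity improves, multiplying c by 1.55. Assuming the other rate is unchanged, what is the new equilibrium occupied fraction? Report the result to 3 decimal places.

Balance c(1−p*) = e gives e = 1.26×(1 − 0.65000) = 0.44100.
New p* = 1 − e/c = 1 − 0.44100/1.95300 = 0.77419.

0.774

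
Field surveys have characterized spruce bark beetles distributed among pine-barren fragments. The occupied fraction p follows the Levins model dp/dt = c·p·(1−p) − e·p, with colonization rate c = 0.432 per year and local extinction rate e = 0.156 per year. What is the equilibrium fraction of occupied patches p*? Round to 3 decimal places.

0.639

At equilibrium, colonization balances extinction: c·p*·(1−p*) = e·p*.
So p* = 1 − e/c = 1 − 0.156/0.432 = 1 − 0.3611 = 0.6389.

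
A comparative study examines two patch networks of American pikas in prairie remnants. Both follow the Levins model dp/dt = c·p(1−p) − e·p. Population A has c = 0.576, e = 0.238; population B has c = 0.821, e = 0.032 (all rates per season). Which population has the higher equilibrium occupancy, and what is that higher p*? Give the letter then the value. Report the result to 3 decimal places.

A: p*_A = 1 − 0.238/0.576 = 0.5868.
B: p*_B = 1 − 0.032/0.821 = 0.9610.
B is higher at 0.9610.

B, 0.961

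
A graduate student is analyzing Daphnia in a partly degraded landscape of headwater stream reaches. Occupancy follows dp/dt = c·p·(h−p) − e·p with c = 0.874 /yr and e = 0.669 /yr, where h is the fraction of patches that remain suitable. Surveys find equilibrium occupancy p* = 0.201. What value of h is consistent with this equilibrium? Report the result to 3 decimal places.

0.966

At equilibrium c(h−p*) = e, so h = p* + e/c.
h = 0.201 + 0.669/0.874 = 0.201 + 0.7654 = 0.9664.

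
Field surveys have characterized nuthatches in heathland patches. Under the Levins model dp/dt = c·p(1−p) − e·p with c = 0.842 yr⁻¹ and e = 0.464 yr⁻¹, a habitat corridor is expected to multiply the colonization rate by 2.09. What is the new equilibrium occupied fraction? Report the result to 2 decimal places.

Before: p* = 1 − 0.464/0.842 = 0.4489.
After the change, c = 1.75978, e = 0.464, so p* = 1 − 0.464/1.75978 = 0.7363.

0.74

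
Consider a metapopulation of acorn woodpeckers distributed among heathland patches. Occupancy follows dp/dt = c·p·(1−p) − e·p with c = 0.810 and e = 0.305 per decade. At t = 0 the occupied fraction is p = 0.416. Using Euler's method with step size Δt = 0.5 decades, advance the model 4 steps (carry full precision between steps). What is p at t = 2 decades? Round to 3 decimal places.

Update rule: p ← p + [c·p·(1−p) − e·p]·Δt with Δt = 0.5.
p: 0.41600 → 0.45095  (Δp = +0.03495)
p: 0.45095 → 0.48246  (Δp = +0.03151)
p: 0.48246 → 0.51001  (Δp = +0.02755)
p: 0.51001 → 0.53344  (Δp = +0.02343)

0.533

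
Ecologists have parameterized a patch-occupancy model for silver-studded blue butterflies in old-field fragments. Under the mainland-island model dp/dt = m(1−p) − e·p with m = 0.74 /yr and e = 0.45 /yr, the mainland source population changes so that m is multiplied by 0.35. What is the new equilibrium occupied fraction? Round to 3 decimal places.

0.365

Before: p* = 0.74/(0.74+0.45) = 0.6218.
After: m = 0.259, e = 0.45; p* = 0.259/0.7090 = 0.3653.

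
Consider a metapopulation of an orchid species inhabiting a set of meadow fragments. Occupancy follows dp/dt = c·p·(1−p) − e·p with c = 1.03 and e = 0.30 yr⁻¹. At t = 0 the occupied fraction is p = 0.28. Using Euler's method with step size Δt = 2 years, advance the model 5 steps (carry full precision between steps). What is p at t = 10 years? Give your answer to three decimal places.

0.707

Update rule: p ← p + [c·p·(1−p) − e·p]·Δt with Δt = 2.
step 1: Δp = +0.24730, p = 0.52730
step 2: Δp = +0.19709, p = 0.72438
step 3: Δp = -0.02335, p = 0.70104
step 4: Δp = +0.01112, p = 0.71216
step 5: Δp = -0.00502, p = 0.70714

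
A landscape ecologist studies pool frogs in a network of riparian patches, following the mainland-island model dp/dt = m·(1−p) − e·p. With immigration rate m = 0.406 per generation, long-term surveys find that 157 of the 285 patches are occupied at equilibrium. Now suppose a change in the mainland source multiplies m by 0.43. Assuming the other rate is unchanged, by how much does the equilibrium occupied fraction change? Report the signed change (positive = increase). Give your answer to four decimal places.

-0.2056

Observed p* = 157/285 = 0.55088.
Balance m(1−p*) = e·p* gives e = m(1−p*)/p* = 0.406×0.44912/0.55088 = 0.33100.
New p* = m/(m+e) = 0.17458/(0.17458+0.33100) = 0.34531.
Δp* = 0.34531 − 0.55088 = -0.20557.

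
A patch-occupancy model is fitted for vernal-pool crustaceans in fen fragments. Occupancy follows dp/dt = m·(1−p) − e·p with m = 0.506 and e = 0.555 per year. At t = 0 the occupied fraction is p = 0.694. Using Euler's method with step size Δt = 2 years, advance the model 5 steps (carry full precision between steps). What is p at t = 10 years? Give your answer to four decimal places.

Update rule: p ← p + [m·(1−p) − e·p]·Δt with Δt = 2.
step 1: Δp = -0.46067, p = 0.23333
step 2: Δp = +0.51687, p = 0.75020
step 3: Δp = -0.57993, p = 0.17027
step 4: Δp = +0.65068, p = 0.82095
step 5: Δp = -0.73006, p = 0.09089

0.0909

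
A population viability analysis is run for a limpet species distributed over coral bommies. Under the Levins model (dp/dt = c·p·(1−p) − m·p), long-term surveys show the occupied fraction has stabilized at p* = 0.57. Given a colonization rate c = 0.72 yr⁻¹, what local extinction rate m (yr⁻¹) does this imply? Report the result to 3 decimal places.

0.310

At equilibrium c(1−p*) = m.
m = 0.72 × (1 − 0.57) = 0.72 × 0.4300 = 0.3096.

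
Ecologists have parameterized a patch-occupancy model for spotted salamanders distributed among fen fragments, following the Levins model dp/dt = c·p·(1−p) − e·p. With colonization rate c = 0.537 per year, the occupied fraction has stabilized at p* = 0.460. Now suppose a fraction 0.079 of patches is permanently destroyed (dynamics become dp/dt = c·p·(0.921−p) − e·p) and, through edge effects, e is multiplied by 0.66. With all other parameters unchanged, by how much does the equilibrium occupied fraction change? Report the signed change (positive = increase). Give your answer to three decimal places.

Balance c(1−p*) = e gives e = 0.537×(1 − 0.46000) = 0.28998.
New p* = 0.921 − e/c = 0.921 − 0.19139/0.53700 = 0.56459.
Δp* = 0.56459 − 0.46000 = +0.10459.

0.105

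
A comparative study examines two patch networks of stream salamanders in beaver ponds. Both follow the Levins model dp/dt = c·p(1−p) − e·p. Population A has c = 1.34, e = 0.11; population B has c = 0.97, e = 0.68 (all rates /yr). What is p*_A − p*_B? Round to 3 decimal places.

0.619

A: p*_A = 1 − 0.11/1.34 = 0.9179.
B: p*_B = 1 − 0.68/0.97 = 0.2990.
p*_A − p*_B = 0.9179 − 0.2990 = 0.6189.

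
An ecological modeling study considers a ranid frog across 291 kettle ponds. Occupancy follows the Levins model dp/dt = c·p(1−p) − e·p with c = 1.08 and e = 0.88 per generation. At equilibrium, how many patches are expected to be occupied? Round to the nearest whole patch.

p* = 1 − e/c = 1 − 0.88/1.08 = 0.1852.
Expected occupied patches = N × p* = 291 × 0.1852 = 53.89 ≈ 54.

54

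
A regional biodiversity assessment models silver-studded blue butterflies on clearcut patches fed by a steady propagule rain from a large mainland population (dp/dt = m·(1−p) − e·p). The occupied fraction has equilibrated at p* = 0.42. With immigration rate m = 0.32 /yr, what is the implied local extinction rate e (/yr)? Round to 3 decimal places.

0.442

At equilibrium m(1−p*) = e·p*, so e = m(1−p*)/p*.
e = 0.32 × 0.5800 / 0.42 = 0.4419.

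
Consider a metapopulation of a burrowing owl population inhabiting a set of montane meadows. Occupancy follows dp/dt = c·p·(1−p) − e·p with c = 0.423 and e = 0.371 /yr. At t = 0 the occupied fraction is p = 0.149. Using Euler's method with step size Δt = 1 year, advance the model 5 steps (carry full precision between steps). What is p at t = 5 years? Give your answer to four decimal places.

Update rule: p ← p + [c·p·(1−p) − e·p]·Δt with Δt = 1.
  1  |  dp/dt·Δt = -0.001643  |  p_1 = 0.147357
  2  |  dp/dt·Δt = -0.001522  |  p_2 = 0.145834
  3  |  dp/dt·Δt = -0.001413  |  p_3 = 0.144422
  4  |  dp/dt·Δt = -0.001313  |  p_4 = 0.143109
  5  |  dp/dt·Δt = -0.001221  |  p_5 = 0.141887

0.1419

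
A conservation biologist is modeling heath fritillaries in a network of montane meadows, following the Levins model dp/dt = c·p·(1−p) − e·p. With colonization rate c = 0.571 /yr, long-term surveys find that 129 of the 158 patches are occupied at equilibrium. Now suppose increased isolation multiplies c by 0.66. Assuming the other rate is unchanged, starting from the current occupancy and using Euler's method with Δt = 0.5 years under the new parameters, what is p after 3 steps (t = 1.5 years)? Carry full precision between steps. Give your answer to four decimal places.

Observed p* = 129/158 = 0.81646.
Balance c(1−p*) = e gives e = 0.571×(1 − 0.81646) = 0.10480.
Starting from p₀ = 0.81646; update p ← p + (dp/dt)·Δt with the new parameters.
step 1: Δp = -0.01455, p = 0.80191
step 2: Δp = -0.01209, p = 0.78982
step 3: Δp = -0.01011, p = 0.77971

0.7797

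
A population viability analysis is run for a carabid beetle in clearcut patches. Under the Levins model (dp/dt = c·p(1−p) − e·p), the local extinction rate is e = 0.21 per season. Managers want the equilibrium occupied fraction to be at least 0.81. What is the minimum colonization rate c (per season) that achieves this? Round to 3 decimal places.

p* = 1 − e/c ≥ 0.81 requires e/c ≤ 0.1900, i.e. c ≥ e/0.1900.
c_min = 0.21/0.1900 = 1.1053.

1.105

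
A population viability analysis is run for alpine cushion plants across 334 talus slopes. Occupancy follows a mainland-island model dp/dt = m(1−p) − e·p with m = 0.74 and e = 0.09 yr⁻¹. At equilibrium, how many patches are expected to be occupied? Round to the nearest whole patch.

p* = m/(m+e) = 0.74/0.8300 = 0.8916.
Expected occupied patches = N × p* = 334 × 0.8916 = 297.78 ≈ 298.

298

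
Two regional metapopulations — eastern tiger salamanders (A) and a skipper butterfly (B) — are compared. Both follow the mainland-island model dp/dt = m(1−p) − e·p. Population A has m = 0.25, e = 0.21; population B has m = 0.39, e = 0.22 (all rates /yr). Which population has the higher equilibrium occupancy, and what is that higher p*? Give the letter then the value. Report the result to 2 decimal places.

B, 0.64

A: p*_A = m/(m+e) = 0.25/0.4600 = 0.5435.
B: p*_B = 0.39/0.6100 = 0.6393.
B is higher at 0.6393.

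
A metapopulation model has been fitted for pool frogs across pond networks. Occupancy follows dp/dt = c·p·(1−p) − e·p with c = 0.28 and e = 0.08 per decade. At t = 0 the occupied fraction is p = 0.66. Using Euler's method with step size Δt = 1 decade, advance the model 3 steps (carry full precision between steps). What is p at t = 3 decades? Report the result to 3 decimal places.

0.685

Update rule: p ← p + [c·p·(1−p) − e·p]·Δt with Δt = 1.
  1  |  dp/dt·Δt = +0.010032  |  p_1 = 0.670032
  2  |  dp/dt·Δt = +0.008302  |  p_2 = 0.678334
  3  |  dp/dt·Δt = +0.006828  |  p_3 = 0.685163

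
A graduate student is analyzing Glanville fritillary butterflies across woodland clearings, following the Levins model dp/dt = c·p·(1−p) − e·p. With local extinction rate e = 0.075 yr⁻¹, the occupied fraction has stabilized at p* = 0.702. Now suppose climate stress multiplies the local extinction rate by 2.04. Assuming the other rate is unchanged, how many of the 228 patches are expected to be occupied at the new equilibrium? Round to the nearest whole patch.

89

Balance c(1−p*) = e gives c = e/(1 − 0.70200) = 0.075/0.29800 = 0.25168.
New p* = 1 − e/c = 1 − 0.15300/0.25168 = 0.39209.
Expected occupied = 228 × 0.39209 = 89.40 ≈ 89.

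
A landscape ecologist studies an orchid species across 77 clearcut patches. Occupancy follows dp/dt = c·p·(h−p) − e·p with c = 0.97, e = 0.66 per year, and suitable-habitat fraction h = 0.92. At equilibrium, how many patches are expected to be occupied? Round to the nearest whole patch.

18

p* = h − e/c = 0.92 − 0.6804 = 0.2396.
Expected occupied patches = N × p* = 77 × 0.2396 = 18.45 ≈ 18.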